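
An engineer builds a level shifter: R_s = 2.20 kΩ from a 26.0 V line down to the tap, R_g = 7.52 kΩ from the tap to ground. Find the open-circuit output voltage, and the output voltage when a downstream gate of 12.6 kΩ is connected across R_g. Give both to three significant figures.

Unloaded: 20.1 V; loaded: 17.7 V

Open-circuit: V = 26.0 × 7.52/(2.20 + 7.52) = 20.1 V.
With the load, R_g becomes R_g‖R_L = 4.709 kΩ, so V = 26.0 × 4.709/6.909 = 17.7 V.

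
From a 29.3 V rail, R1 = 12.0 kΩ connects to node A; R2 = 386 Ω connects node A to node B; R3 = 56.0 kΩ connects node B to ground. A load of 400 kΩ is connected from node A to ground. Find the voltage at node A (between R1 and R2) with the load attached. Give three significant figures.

Below node A the series string R2+R3 = 56390 Ω sits in parallel with the 400000 Ω load: 49420 Ω.
V_A = 29.3 × 49420/(12000 + 49420) = 23.6 V.

V ≈ 23.6 V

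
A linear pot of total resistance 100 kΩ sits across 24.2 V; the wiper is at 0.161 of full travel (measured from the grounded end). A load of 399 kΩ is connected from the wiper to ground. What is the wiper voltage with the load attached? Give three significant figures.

V ≈ 3.77 V

The wiper splits the pot into (1−α)R = 83.90 kΩ above and αR = 16.10 kΩ below.
Lower section ‖ load = 15.48 kΩ.
V_wiper = 24.2 × 15.48/(83.90 + 15.48) = 3.77 V.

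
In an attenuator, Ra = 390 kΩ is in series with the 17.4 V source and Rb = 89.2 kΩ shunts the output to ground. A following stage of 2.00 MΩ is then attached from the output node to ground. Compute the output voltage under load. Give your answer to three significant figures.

V_out ≈ 3.13 V

The load sits in parallel with Rb: Rb‖R_L = (89.2 × 2000) / (89.2 + 2000) = 85.39 kΩ.
V_out = 17.4 × 85.39 / (390 + 85.39) = 17.4 × 85.39/475.4 = 3.13 V.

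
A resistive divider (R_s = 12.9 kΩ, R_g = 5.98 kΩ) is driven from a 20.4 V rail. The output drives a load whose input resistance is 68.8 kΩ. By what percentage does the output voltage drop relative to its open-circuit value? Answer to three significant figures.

5.61 %

The divider's output (Thévenin) resistance is R_s‖R_g = 4.086 kΩ.
Fractional drop under load = R_th/(R_th + R_L) = 4.086 / (4.086 + 68.8) = 0.05606.
So the output falls by 5.61 %.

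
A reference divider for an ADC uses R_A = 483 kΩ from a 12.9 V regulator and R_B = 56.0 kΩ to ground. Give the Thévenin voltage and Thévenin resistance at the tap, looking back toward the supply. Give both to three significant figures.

V_th = 1.34 V, R_th = 50.2 kΩ

V_th is the open-circuit tap voltage: 12.9 × 56.0/(483 + 56.0) = 1.34 V.
With the supply zeroed, R_A and R_B appear in parallel from the tap: R_th = R_A‖R_B = (483 × 56.0)/539.0 = 50.2 kΩ.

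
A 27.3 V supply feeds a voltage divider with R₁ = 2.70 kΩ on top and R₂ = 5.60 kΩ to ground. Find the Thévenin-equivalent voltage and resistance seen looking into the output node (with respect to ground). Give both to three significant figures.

V_th = 18.4 V, R_th = 1.82 kΩ

V_th is the open-circuit tap voltage: 27.3 × 5.60/(2.70 + 5.60) = 18.4 V.
With the supply zeroed, R₁ and R₂ appear in parallel from the tap: R_th = R₁‖R₂ = (2.70 × 5.60)/8.300 = 1.82 kΩ.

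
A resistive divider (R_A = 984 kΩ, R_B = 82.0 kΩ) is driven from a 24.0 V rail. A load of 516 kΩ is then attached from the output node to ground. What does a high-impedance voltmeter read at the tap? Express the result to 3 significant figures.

V_out ≈ 1.61 V

The load sits in parallel with R_B: R_B‖R_L = (82.0 × 516) / (82.0 + 516) = 70.76 kΩ.
V_out = 24.0 × 70.76 / (984 + 70.76) = 24.0 × 70.76/1055 = 1.61 V.
(Unloaded it would have been 1.85 V.)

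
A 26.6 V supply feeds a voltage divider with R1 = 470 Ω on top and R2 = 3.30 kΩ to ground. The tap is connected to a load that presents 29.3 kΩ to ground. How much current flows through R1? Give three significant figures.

R2‖R_L = 2966 Ω, so the source sees R1 + R2‖R_L = 3436 Ω.
I = 26.6 V / 3436 Ω = 7.74 mA.

I ≈ 7.74 mA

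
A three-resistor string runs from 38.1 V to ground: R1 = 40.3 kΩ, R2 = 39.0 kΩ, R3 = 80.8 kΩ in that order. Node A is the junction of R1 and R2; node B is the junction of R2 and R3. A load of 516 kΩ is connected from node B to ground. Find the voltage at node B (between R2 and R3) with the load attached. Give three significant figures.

V ≈ 17.8 V

At node B, R3 is in parallel with the load: R3‖R_L = 69.86 kΩ.
Below node A the resistance is R2 + (R3‖R_L) = 108.9 kΩ, so V_A = 38.1 × 108.9/149.2 = 27.81 V.
Then V_B = V_A × (R3‖R_L)/(R2 + R3‖R_L) = 27.81 × 69.86/108.9 = 17.8 V.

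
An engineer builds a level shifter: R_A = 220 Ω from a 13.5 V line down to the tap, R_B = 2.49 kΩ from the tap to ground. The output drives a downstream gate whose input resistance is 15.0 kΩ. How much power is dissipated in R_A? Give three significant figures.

Total resistance from the source is R_A + (R_B‖R_L) = 2356 Ω, so I = 13.5/2356 Ω = 5.731 mA.
P = I²·R_A = (5.731 mA)² × 220 Ω = 7.23 mW.

P ≈ 7.23 mW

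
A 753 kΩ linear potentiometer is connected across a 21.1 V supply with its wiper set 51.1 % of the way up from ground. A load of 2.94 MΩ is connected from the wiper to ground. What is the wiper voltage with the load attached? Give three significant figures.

The wiper splits the pot into (1−α)R = 368.2 kΩ above and αR = 384.8 kΩ below.
Lower section ‖ load = 340.3 kΩ.
V_wiper = 21.1 × 340.3/(368.2 + 340.3) = 10.1 V.

V ≈ 10.1 V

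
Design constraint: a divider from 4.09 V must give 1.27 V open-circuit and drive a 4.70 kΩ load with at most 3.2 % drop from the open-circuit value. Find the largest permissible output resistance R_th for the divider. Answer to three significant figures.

R_th ≤ 155 Ω

Loading drop = R_th/(R_th + R_L) ≤ 0.0320, so R_th ≤ R_L · ε/(1−ε) = 4.70 kΩ × 0.0320/0.9680 = 155 Ω.
(Any R1, R2 with R2/(R1+R2) = 0.311 and R1‖R2 ≤ 155 Ω will meet the spec.)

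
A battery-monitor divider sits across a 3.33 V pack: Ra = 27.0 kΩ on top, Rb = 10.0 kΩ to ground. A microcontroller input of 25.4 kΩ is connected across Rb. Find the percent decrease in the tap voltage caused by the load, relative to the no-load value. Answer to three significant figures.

22.3 %

Unloaded V = 3.33 × 10.0/37.00 = 0.9000 V.
Loaded: Rb‖R_L = 7.175 kΩ, giving V = 3.33 × 7.175/34.18 = 0.6991 V.
Drop = (0.9000 − 0.6991) / 0.9000 = 22.3 %.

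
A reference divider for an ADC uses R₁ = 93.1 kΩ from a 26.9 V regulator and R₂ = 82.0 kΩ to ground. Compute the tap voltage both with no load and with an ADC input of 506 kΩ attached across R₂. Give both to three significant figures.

Open-circuit: V = 26.9 × 82.0/(93.1 + 82.0) = 12.6 V.
With the load, R₂ becomes R₂‖R_L = 70.56 kΩ, so V = 26.9 × 70.56/163.7 = 11.6 V.

Unloaded: 12.6 V; loaded: 11.6 V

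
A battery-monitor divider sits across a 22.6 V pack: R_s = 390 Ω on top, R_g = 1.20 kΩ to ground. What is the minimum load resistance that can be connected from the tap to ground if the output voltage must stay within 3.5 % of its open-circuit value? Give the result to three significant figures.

R_L(min) ≈ 8.12 kΩ

Output resistance R_th = R_s‖R_g = (390 × 1200)/1590 = 294.3 Ω.
The fractional drop is R_th/(R_th + R_L); requiring this ≤ 0.0350 gives R_L ≥ R_th(1/0.0350 − 1) = 294.3 × 27.57 = 8.12 kΩ.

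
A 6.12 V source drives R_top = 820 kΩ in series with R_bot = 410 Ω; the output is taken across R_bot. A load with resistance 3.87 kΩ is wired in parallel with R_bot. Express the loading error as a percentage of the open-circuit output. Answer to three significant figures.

Unloaded V = 6.12 × 410/820400 = 0.0030585 V.
Loaded: R_bot‖R_L = 370.7 Ω, giving V = 6.12 × 370.7/820400 = 0.0027656 V.
Drop = (0.0030585 − 0.0027656) / 0.0030585 = 9.58 %.

9.58 %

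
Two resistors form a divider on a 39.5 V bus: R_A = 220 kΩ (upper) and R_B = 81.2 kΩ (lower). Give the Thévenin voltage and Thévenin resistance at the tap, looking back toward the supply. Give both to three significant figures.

V_th is the open-circuit tap voltage: 39.5 × 81.2/(220 + 81.2) = 10.6 V.
With the supply zeroed, R_A and R_B appear in parallel from the tap: R_th = R_A‖R_B = (220 × 81.2)/301.2 = 59.3 kΩ.

V_th = 10.6 V, R_th = 59.3 kΩ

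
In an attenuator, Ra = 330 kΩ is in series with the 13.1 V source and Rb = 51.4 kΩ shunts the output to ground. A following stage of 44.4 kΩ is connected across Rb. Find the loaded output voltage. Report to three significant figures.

The load sits in parallel with Rb: Rb‖R_L = (51.4 × 44.4) / (51.4 + 44.4) = 23.82 kΩ.
V_out = 13.1 × 23.82 / (330 + 23.82) = 13.1 × 23.82/353.8 = 0.882 V.
(Unloaded it would have been 1.77 V.)

V_out ≈ 0.882 V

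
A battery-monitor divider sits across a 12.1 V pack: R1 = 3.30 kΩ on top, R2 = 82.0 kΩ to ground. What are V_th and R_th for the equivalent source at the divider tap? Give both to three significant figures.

V_th = 11.6 V, R_th = 3.17 kΩ

V_th is the open-circuit tap voltage: 12.1 × 82.0/(3.30 + 82.0) = 11.6 V.
With the supply zeroed, R1 and R2 appear in parallel from the tap: R_th = R1‖R2 = (3.30 × 82.0)/85.30 = 3.17 kΩ.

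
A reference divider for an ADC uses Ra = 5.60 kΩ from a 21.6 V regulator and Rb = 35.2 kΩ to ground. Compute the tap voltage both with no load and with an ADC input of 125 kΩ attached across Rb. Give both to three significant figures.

Unloaded: 18.6 V; loaded: 17.9 V

Open-circuit: V = 21.6 × 35.2/(5.60 + 35.2) = 18.6 V.
With the load, Rb becomes Rb‖R_L = 27.47 kΩ, so V = 21.6 × 27.47/33.07 = 17.9 V.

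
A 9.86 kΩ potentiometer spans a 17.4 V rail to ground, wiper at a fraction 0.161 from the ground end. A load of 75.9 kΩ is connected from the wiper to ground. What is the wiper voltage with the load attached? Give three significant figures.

V ≈ 2.75 V

The wiper splits the pot into (1−α)R = 8.273 kΩ above and αR = 1.587 kΩ below.
Lower section ‖ load = 1.555 kΩ.
V_wiper = 17.4 × 1.555/(8.273 + 1.555) = 2.75 V.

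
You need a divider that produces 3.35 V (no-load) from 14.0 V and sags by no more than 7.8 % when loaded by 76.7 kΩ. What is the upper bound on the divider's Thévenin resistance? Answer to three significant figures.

R_th ≤ 6.49 kΩ

Loading drop = R_th/(R_th + R_L) ≤ 0.0780, so R_th ≤ R_L · ε/(1−ε) = 76.7 kΩ × 0.0780/0.9220 = 6.49 kΩ.
(Any R1, R2 with R2/(R1+R2) = 0.239 and R1‖R2 ≤ 6.49 kΩ will meet the spec.)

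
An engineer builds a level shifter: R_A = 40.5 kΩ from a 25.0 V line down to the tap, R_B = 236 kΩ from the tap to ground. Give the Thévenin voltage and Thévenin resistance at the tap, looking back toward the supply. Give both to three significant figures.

V_th is the open-circuit tap voltage: 25.0 × 236/(40.5 + 236) = 21.3 V.
With the supply zeroed, R_A and R_B appear in parallel from the tap: R_th = R_A‖R_B = (40.5 × 236)/276.5 = 34.6 kΩ.

V_th = 21.3 V, R_th = 34.6 kΩ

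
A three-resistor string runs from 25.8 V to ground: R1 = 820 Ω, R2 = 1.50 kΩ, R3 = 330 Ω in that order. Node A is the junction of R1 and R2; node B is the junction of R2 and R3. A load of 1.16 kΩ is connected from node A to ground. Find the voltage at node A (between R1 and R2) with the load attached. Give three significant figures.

Below node A the series string R2+R3 = 1830 Ω sits in parallel with the 1160 Ω load: 710.0 Ω.
V_A = 25.8 × 710.0/(820 + 710.0) = 12.0 V.

V ≈ 12.0 V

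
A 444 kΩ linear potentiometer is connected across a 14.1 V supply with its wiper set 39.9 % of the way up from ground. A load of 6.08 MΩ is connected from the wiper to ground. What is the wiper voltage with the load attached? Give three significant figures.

V ≈ 5.53 V

The wiper splits the pot into (1−α)R = 266.8 kΩ above and αR = 177.2 kΩ below.
Lower section ‖ load = 172.1 kΩ.
V_wiper = 14.1 × 172.1/(266.8 + 172.1) = 5.53 V.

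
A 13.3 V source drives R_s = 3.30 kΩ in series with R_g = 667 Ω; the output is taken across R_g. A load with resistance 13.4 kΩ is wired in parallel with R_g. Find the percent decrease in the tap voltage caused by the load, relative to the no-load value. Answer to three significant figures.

3.98 %

The divider's output (Thévenin) resistance is R_s‖R_g = 554.9 Ω.
Fractional drop under load = R_th/(R_th + R_L) = 554.9 / (554.9 + 13400) = 0.03976.
So the output falls by 3.98 %.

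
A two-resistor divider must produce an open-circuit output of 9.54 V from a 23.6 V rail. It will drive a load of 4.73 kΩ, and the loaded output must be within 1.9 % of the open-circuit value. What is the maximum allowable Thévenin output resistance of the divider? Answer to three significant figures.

Loading drop = R_th/(R_th + R_L) ≤ 0.0190, so R_th ≤ R_L · ε/(1−ε) = 4.73 kΩ × 0.0190/0.9810 = 91.6 Ω.
(Any R1, R2 with R2/(R1+R2) = 0.404 and R1‖R2 ≤ 91.6 Ω will meet the spec.)

R_th ≤ 91.6 Ω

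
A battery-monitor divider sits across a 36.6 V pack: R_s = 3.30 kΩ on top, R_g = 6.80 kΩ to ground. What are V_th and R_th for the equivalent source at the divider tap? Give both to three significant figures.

V_th = 24.6 V, R_th = 2.22 kΩ

V_th is the open-circuit tap voltage: 36.6 × 6.80/(3.30 + 6.80) = 24.6 V.
With the supply zeroed, R_s and R_g appear in parallel from the tap: R_th = R_s‖R_g = (3.30 × 6.80)/10.10 = 2.22 kΩ.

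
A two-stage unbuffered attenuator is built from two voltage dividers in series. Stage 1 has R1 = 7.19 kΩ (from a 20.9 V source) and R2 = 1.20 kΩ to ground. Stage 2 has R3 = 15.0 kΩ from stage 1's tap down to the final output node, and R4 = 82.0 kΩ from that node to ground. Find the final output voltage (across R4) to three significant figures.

V_out ≈ 2.50 V

Stage 2 presents R3+R4 = 97.00 kΩ as a load on stage 1's tap.
Stage 1's lower leg becomes R2‖(R3+R4) = 1.185 kΩ, so V_mid = 20.9 × 1.185/8.375 = 2.958 V.
Stage 2 is itself unloaded: V_out = V_mid × R4/(R3+R4) = 2.958 × 82.0/97.00 = 2.50 V.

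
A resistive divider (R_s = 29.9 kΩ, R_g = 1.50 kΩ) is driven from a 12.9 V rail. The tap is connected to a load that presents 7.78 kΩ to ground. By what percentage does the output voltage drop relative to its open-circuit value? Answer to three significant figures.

15.5 %

Unloaded V = 12.9 × 1.50/31.40 = 0.6162 V.
Loaded: R_g‖R_L = 1.258 kΩ, giving V = 12.9 × 1.258/31.16 = 0.5207 V.
Drop = (0.6162 − 0.5207) / 0.6162 = 15.5 %.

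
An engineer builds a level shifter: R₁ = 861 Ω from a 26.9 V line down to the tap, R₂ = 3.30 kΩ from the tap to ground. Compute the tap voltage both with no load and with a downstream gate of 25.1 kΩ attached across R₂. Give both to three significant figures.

Unloaded: 21.3 V; loaded: 20.8 V

Open-circuit: V = 26.9 × 3300/(861 + 3300) = 21.3 V.
With the load, R₂ becomes R₂‖R_L = 2917 Ω, so V = 26.9 × 2917/3778 = 20.8 V.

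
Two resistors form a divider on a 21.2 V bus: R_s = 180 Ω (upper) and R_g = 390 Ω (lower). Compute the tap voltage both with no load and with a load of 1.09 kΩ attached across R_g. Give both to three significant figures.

Unloaded: 14.5 V; loaded: 13.0 V

Open-circuit: V = 21.2 × 390/(180 + 390) = 14.5 V.
With the load, R_g becomes R_g‖R_L = 287.2 Ω, so V = 21.2 × 287.2/467.2 = 13.0 V.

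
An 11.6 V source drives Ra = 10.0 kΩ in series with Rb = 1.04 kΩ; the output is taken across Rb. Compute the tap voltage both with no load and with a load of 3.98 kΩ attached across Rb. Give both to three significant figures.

Unloaded: 1.09 V; loaded: 0.884 V

Open-circuit: V = 11.6 × 1.04/(10.0 + 1.04) = 1.09 V.
With the load, Rb becomes Rb‖R_L = 0.8245 kΩ, so V = 11.6 × 0.8245/10.82 = 0.884 V.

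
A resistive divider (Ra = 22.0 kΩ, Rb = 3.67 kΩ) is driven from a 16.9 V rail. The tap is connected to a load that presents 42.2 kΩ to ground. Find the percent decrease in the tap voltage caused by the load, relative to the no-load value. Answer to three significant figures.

The divider's output (Thévenin) resistance is Ra‖Rb = 3.145 kΩ.
Fractional drop under load = R_th/(R_th + R_L) = 3.145 / (3.145 + 42.2) = 0.06936.
So the output falls by 6.94 %.

6.94 %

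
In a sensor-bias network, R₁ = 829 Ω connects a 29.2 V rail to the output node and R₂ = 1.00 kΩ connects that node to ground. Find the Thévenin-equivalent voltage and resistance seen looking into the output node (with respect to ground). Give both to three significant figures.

V_th = 16.0 V, R_th = 453 Ω

V_th is the open-circuit tap voltage: 29.2 × 1000/(829 + 1000) = 16.0 V.
With the supply zeroed, R₁ and R₂ appear in parallel from the tap: R_th = R₁‖R₂ = (829 × 1000)/1829 = 453 Ω.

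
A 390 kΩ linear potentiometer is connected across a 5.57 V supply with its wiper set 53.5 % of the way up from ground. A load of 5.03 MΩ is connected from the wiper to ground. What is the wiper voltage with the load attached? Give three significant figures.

The wiper splits the pot into (1−α)R = 181.3 kΩ above and αR = 208.7 kΩ below.
Lower section ‖ load = 200.3 kΩ.
V_wiper = 5.57 × 200.3/(181.3 + 200.3) = 2.92 V.

V ≈ 2.92 V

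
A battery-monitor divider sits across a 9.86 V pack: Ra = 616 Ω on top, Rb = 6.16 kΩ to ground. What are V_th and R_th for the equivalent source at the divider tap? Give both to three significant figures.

V_th is the open-circuit tap voltage: 9.86 × 6160/(616 + 6160) = 8.96 V.
With the supply zeroed, Ra and Rb appear in parallel from the tap: R_th = Ra‖Rb = (616 × 6160)/6776 = 560 Ω.

V_th = 8.96 V, R_th = 560 Ω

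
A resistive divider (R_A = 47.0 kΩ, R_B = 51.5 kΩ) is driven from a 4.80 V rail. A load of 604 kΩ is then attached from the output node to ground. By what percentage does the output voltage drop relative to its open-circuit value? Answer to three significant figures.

The divider's output (Thévenin) resistance is R_A‖R_B = 24.57 kΩ.
Fractional drop under load = R_th/(R_th + R_L) = 24.57 / (24.57 + 604) = 0.03909.
So the output falls by 3.91 %.

3.91 %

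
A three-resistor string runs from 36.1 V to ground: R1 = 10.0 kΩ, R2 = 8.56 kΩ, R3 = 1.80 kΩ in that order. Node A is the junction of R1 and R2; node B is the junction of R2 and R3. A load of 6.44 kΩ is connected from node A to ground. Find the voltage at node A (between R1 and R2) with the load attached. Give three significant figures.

V ≈ 10.3 V

Below node A the series string R2+R3 = 10.36 kΩ sits in parallel with the 6.44 kΩ load: 3.971 kΩ.
V_A = 36.1 × 3.971/(10.0 + 3.971) = 10.3 V.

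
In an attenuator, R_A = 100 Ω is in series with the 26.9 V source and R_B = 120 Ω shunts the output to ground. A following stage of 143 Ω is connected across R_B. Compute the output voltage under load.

The load sits in parallel with R_B: R_B‖R_L = (120 × 143) / (120 + 143) = 65.25 Ω.
V_out = 26.9 × 65.25 / (100 + 65.25) = 26.9 × 65.25/165.2 = 10.6 V.
(Unloaded it would have been 14.7 V.)

V_out ≈ 10.6 V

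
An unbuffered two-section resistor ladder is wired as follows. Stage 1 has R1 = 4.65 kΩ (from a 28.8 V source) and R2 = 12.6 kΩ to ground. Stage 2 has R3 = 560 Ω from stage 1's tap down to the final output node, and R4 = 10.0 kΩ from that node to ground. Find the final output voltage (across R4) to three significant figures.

V_out ≈ 15.1 V

Stage 2 presents R3+R4 = 10560 Ω as a load on stage 1's tap.
Stage 1's lower leg becomes R2‖(R3+R4) = 5745 Ω, so V_mid = 28.8 × 5745/10400 = 15.92 V.
Stage 2 is itself unloaded: V_out = V_mid × R4/(R3+R4) = 15.92 × 10000/10560 = 15.1 V.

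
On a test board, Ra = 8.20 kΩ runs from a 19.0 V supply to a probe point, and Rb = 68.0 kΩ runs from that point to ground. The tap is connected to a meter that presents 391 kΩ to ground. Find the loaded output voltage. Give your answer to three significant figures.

V_out ≈ 16.6 V

The load sits in parallel with Rb: Rb‖R_L = (68.0 × 391) / (68.0 + 391) = 57.93 kΩ.
V_out = 19.0 × 57.93 / (8.20 + 57.93) = 19.0 × 57.93/66.13 = 16.6 V.
(Unloaded it would have been 17.0 V.)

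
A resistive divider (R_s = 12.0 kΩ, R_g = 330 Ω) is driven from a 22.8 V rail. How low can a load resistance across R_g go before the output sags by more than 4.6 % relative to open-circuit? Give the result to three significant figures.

Output resistance R_th = R_s‖R_g = (12000 × 330)/12330 = 321.2 Ω.
The fractional drop is R_th/(R_th + R_L); requiring this ≤ 0.0460 gives R_L ≥ R_th(1/0.0460 − 1) = 321.2 × 20.74 = 6.66 kΩ.

R_L(min) ≈ 6.66 kΩ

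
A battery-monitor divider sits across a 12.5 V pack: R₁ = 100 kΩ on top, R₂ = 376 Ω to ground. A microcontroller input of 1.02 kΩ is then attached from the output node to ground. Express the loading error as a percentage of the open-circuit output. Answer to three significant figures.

26.9 %

The divider's output (Thévenin) resistance is R₁‖R₂ = 374.6 Ω.
Fractional drop under load = R_th/(R_th + R_L) = 374.6 / (374.6 + 1020) = 0.2686.
So the output falls by 26.9 %.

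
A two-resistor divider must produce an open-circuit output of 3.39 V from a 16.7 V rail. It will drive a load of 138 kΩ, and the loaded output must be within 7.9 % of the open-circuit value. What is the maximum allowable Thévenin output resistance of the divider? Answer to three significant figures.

Loading drop = R_th/(R_th + R_L) ≤ 0.0790, so R_th ≤ R_L · ε/(1−ε) = 138 kΩ × 0.0790/0.9210 = 11.8 kΩ.

R_th ≤ 11.8 kΩ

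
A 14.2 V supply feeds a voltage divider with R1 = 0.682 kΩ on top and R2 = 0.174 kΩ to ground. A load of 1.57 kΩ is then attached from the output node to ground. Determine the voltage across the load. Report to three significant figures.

The load sits in parallel with R2: R2‖R_L = (174 × 1570) / (174 + 1570) = 156.6 Ω.
V_out = 14.2 × 156.6 / (682 + 156.6) = 14.2 × 156.6/838.6 = 2.65 V.
(Unloaded it would have been 2.89 V.)

V_out ≈ 2.65 V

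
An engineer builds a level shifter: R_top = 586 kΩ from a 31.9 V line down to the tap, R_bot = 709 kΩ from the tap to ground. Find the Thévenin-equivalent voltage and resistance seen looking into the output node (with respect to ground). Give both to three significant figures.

V_th = 17.5 V, R_th = 321 kΩ

V_th is the open-circuit tap voltage: 31.9 × 709/(586 + 709) = 17.5 V.
With the supply zeroed, R_top and R_bot appear in parallel from the tap: R_th = R_top‖R_bot = (586 × 709)/1295 = 321 kΩ.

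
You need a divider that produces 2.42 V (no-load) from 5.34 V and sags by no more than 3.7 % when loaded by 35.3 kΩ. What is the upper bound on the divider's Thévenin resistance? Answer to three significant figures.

R_th ≤ 1.36 kΩ

Loading drop = R_th/(R_th + R_L) ≤ 0.0370, so R_th ≤ R_L · ε/(1−ε) = 35.3 kΩ × 0.0370/0.9630 = 1.36 kΩ.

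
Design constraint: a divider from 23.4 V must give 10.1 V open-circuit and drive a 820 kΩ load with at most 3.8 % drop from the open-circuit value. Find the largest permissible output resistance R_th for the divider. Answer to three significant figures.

Loading drop = R_th/(R_th + R_L) ≤ 0.0380, so R_th ≤ R_L · ε/(1−ε) = 820 kΩ × 0.0380/0.9620 = 32.4 kΩ.
(Any R1, R2 with R2/(R1+R2) = 0.432 and R1‖R2 ≤ 32.4 kΩ will meet the spec.)

R_th ≤ 32.4 kΩ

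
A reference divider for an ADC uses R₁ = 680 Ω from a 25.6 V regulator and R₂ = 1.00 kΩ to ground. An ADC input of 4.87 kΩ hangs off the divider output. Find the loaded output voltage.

V_out ≈ 14.1 V

The load sits in parallel with R₂: R₂‖R_L = (1000 × 4870) / (1000 + 4870) = 829.6 Ω.
V_out = 25.6 × 829.6 / (680 + 829.6) = 25.6 × 829.6/1510 = 14.1 V.
(Unloaded it would have been 15.2 V.)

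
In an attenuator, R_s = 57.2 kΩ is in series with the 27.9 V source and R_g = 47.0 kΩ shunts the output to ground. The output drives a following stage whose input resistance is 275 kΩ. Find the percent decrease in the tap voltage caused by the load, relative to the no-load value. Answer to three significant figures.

Unloaded V = 27.9 × 47.0/104.2 = 12.584 V.
Loaded: R_g‖R_L = 40.14 kΩ, giving V = 27.9 × 40.14/97.34 = 11.505 V.
Drop = (12.584 − 11.505) / 12.584 = 8.58 %.

8.58 %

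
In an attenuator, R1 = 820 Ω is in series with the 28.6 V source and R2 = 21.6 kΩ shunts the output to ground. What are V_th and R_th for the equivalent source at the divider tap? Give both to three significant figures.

V_th = 27.6 V, R_th = 790 Ω

V_th is the open-circuit tap voltage: 28.6 × 21600/(820 + 21600) = 27.6 V.
With the supply zeroed, R1 and R2 appear in parallel from the tap: R_th = R1‖R2 = (820 × 21600)/22420 = 790 Ω.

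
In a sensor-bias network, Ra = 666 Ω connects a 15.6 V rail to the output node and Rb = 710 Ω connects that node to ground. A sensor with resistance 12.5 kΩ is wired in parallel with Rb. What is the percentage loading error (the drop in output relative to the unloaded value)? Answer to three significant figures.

2.68 %

The divider's output (Thévenin) resistance is Ra‖Rb = 343.6 Ω.
Fractional drop under load = R_th/(R_th + R_L) = 343.6 / (343.6 + 12500) = 0.02676.
So the output falls by 2.68 %.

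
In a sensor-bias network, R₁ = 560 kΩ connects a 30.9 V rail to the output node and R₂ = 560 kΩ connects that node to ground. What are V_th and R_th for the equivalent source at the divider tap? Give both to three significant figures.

V_th is the open-circuit tap voltage: 30.9 × 560/(560 + 560) = 15.4 V.
With the supply zeroed, R₁ and R₂ appear in parallel from the tap: R_th = R₁‖R₂ = (560 × 560)/1120 = 280 kΩ.

V_th = 15.4 V, R_th = 280 kΩ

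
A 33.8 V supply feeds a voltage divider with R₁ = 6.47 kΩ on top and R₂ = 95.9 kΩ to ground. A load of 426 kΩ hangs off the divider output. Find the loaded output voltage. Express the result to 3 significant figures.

The load sits in parallel with R₂: R₂‖R_L = (95.9 × 426) / (95.9 + 426) = 78.28 kΩ.
V_out = 33.8 × 78.28 / (6.47 + 78.28) = 33.8 × 78.28/84.75 = 31.2 V.

V_out ≈ 31.2 V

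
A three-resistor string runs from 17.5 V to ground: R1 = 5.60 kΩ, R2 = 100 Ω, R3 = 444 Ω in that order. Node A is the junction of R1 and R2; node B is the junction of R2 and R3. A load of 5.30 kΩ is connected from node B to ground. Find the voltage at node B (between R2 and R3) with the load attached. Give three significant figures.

At node B, R3 is in parallel with the load: R3‖R_L = 409.7 Ω.
Below node A the resistance is R2 + (R3‖R_L) = 509.7 Ω, so V_A = 17.5 × 509.7/6110 = 1.460 V.
Then V_B = V_A × (R3‖R_L)/(R2 + R3‖R_L) = 1.460 × 409.7/509.7 = 1.17 V.

V ≈ 1.17 V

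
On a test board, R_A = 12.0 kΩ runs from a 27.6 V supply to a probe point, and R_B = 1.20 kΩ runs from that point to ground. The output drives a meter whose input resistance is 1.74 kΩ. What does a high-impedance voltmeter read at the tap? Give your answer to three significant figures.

The load sits in parallel with R_B: R_B‖R_L = (1.20 × 1.74) / (1.20 + 1.74) = 0.7102 kΩ.
V_out = 27.6 × 0.7102 / (12.0 + 0.7102) = 27.6 × 0.7102/12.71 = 1.54 V.

V_out ≈ 1.54 V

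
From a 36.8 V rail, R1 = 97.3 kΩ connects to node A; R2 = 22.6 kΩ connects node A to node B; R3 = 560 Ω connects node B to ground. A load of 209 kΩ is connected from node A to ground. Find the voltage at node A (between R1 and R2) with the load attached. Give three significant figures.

Below node A the series string R2+R3 = 23160 Ω sits in parallel with the 209000 Ω load: 20850 Ω.
V_A = 36.8 × 20850/(97300 + 20850) = 6.49 V.

V ≈ 6.49 V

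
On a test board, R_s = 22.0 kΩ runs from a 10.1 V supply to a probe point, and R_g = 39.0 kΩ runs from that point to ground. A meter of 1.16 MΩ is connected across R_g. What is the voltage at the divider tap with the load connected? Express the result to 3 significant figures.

The load sits in parallel with R_g: R_g‖R_L = (39.0 × 1160) / (39.0 + 1160) = 37.73 kΩ.
V_out = 10.1 × 37.73 / (22.0 + 37.73) = 10.1 × 37.73/59.73 = 6.38 V.

V_out ≈ 6.38 V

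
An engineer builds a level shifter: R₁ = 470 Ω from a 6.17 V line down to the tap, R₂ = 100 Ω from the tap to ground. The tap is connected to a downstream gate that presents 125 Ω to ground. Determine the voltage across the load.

V_out ≈ 0.652 V

The load sits in parallel with R₂: R₂‖R_L = (100 × 125) / (100 + 125) = 55.56 Ω.
V_out = 6.17 × 55.56 / (470 + 55.56) = 6.17 × 55.56/525.6 = 0.652 V.
(Unloaded it would have been 1.08 V.)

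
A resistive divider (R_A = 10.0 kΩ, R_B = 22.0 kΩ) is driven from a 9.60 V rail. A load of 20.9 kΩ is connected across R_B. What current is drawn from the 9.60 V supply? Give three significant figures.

R_B‖R_L = 10.72 kΩ, so the source sees R_A + R_B‖R_L = 20.72 kΩ.
I = 9.60 V / 20.72 kΩ = 0.463 mA.

I ≈ 0.463 mA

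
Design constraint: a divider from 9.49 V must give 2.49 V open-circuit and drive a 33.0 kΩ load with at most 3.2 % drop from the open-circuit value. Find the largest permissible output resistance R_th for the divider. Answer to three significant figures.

R_th ≤ 1.09 kΩ

Loading drop = R_th/(R_th + R_L) ≤ 0.0320, so R_th ≤ R_L · ε/(1−ε) = 33.0 kΩ × 0.0320/0.9680 = 1.09 kΩ.
(Any R1, R2 with R2/(R1+R2) = 0.262 and R1‖R2 ≤ 1.09 kΩ will meet the spec.)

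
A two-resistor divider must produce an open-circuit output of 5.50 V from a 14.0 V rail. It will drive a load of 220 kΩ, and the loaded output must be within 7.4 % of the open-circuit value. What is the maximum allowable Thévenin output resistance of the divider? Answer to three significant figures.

R_th ≤ 17.6 kΩ

Loading drop = R_th/(R_th + R_L) ≤ 0.0740, so R_th ≤ R_L · ε/(1−ε) = 220 kΩ × 0.0740/0.9260 = 17.6 kΩ.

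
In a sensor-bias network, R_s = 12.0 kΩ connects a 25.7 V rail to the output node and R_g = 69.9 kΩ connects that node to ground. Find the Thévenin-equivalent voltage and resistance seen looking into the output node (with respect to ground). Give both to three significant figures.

V_th is the open-circuit tap voltage: 25.7 × 69.9/(12.0 + 69.9) = 21.9 V.
With the supply zeroed, R_s and R_g appear in parallel from the tap: R_th = R_s‖R_g = (12.0 × 69.9)/81.90 = 10.2 kΩ.

V_th = 21.9 V, R_th = 10.2 kΩ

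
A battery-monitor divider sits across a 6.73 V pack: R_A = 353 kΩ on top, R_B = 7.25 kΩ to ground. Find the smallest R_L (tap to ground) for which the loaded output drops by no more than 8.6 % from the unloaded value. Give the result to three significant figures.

Output resistance R_th = R_A‖R_B = (353 × 7.25)/360.2 = 7.104 kΩ.
The fractional drop is R_th/(R_th + R_L); requiring this ≤ 0.0860 gives R_L ≥ R_th(1/0.0860 − 1) = 7.104 × 10.63 = 75.5 kΩ.

R_L(min) ≈ 75.5 kΩ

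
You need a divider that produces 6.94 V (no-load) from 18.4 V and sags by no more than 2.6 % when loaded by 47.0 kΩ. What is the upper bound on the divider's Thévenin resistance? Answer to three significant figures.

Loading drop = R_th/(R_th + R_L) ≤ 0.0260, so R_th ≤ R_L · ε/(1−ε) = 47.0 kΩ × 0.0260/0.9740 = 1.25 kΩ.

R_th ≤ 1.25 kΩ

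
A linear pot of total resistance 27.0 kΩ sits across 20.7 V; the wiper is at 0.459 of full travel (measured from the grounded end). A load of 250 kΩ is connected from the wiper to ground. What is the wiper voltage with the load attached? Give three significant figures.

The wiper splits the pot into (1−α)R = 14.61 kΩ above and αR = 12.39 kΩ below.
Lower section ‖ load = 11.81 kΩ.
V_wiper = 20.7 × 11.81/(14.61 + 11.81) = 9.25 V.

V ≈ 9.25 V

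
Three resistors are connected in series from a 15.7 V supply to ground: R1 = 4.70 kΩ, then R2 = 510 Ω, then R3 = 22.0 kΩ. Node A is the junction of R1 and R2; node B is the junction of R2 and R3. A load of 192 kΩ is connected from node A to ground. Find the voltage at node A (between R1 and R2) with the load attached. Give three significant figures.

Below node A the series string R2+R3 = 22510 Ω sits in parallel with the 192000 Ω load: 20150 Ω.
V_A = 15.7 × 20150/(4700 + 20150) = 12.7 V.

V ≈ 12.7 V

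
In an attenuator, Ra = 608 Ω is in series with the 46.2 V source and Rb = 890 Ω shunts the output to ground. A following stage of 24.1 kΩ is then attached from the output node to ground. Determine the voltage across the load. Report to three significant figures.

The load sits in parallel with Rb: Rb‖R_L = (890 × 24100) / (890 + 24100) = 858.3 Ω.
V_out = 46.2 × 858.3 / (608 + 858.3) = 46.2 × 858.3/1466 = 27.0 V.

V_out ≈ 27.0 V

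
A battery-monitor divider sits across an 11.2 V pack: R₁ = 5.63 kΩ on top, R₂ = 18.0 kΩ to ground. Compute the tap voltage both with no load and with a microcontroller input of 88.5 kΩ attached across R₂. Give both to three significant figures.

Unloaded: 8.53 V; loaded: 8.14 V

Open-circuit: V = 11.2 × 18.0/(5.63 + 18.0) = 8.53 V.
With the load, R₂ becomes R₂‖R_L = 14.96 kΩ, so V = 11.2 × 14.96/20.59 = 8.14 V.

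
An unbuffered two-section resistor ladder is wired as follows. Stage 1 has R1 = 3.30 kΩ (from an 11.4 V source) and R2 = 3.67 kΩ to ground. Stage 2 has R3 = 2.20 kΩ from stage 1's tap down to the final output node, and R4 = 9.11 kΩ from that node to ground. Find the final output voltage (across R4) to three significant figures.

Stage 2 presents R3+R4 = 11.31 kΩ as a load on stage 1's tap.
Stage 1's lower leg becomes R2‖(R3+R4) = 2.771 kΩ, so V_mid = 11.4 × 2.771/6.071 = 5.203 V.
Stage 2 is itself unloaded: V_out = V_mid × R4/(R3+R4) = 5.203 × 9.11/11.31 = 4.19 V.

V_out ≈ 4.19 V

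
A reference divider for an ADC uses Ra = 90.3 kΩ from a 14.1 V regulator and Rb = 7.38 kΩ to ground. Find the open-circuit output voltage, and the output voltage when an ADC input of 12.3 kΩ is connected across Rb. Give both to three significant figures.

Unloaded: 1.07 V; loaded: 0.685 V

Open-circuit: V = 14.1 × 7.38/(90.3 + 7.38) = 1.07 V.
With the load, Rb becomes Rb‖R_L = 4.612 kΩ, so V = 14.1 × 4.612/94.91 = 0.685 V.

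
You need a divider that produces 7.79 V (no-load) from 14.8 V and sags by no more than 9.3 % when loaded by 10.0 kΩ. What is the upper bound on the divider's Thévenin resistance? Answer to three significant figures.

Loading drop = R_th/(R_th + R_L) ≤ 0.0930, so R_th ≤ R_L · ε/(1−ε) = 10.0 kΩ × 0.0930/0.9070 = 1.03 kΩ.
(Any R1, R2 with R2/(R1+R2) = 0.526 and R1‖R2 ≤ 1.03 kΩ will meet the spec.)

R_th ≤ 1.03 kΩ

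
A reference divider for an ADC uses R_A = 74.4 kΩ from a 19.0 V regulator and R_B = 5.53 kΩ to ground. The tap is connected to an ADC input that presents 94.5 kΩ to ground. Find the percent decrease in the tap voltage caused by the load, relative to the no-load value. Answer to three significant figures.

5.17 %

The divider's output (Thévenin) resistance is R_A‖R_B = 5.147 kΩ.
Fractional drop under load = R_th/(R_th + R_L) = 5.147 / (5.147 + 94.5) = 0.05166.
So the output falls by 5.17 %.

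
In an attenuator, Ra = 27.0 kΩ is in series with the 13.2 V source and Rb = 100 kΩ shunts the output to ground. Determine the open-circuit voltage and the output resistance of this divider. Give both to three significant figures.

V_th = 10.4 V, R_th = 21.3 kΩ

V_th is the open-circuit tap voltage: 13.2 × 100/(27.0 + 100) = 10.4 V.
With the supply zeroed, Ra and Rb appear in parallel from the tap: R_th = Ra‖Rb = (27.0 × 100)/127.0 = 21.3 kΩ.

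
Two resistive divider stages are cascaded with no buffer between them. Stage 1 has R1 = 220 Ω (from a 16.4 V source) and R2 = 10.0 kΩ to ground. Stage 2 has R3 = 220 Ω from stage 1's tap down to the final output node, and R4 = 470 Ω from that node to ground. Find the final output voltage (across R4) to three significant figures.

Stage 2 presents R3+R4 = 690.0 Ω as a load on stage 1's tap.
Stage 1's lower leg becomes R2‖(R3+R4) = 645.5 Ω, so V_mid = 16.4 × 645.5/865.5 = 12.23 V.
Stage 2 is itself unloaded: V_out = V_mid × R4/(R3+R4) = 12.23 × 470/690.0 = 8.33 V.

V_out ≈ 8.33 V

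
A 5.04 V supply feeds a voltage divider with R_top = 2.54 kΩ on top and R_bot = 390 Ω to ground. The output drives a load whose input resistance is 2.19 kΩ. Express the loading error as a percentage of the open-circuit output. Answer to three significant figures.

13.4 %

Unloaded V = 5.04 × 390/2930 = 0.67085 V.
Loaded: R_bot‖R_L = 331.0 Ω, giving V = 5.04 × 331.0/2871 = 0.58114 V.
Drop = (0.67085 − 0.58114) / 0.67085 = 13.4 %.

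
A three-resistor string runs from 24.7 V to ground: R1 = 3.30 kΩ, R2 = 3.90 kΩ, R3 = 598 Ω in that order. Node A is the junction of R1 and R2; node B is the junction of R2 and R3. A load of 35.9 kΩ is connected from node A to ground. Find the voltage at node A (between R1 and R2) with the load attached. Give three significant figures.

V ≈ 13.5 V

Below node A the series string R2+R3 = 4498 Ω sits in parallel with the 35900 Ω load: 3997 Ω.
V_A = 24.7 × 3997/(3300 + 3997) = 13.5 V.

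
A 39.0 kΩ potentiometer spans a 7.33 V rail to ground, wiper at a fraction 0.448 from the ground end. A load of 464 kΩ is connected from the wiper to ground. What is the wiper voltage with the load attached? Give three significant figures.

V ≈ 3.22 V

The wiper splits the pot into (1−α)R = 21.53 kΩ above and αR = 17.47 kΩ below.
Lower section ‖ load = 16.84 kΩ.
V_wiper = 7.33 × 16.84/(21.53 + 16.84) = 3.22 V.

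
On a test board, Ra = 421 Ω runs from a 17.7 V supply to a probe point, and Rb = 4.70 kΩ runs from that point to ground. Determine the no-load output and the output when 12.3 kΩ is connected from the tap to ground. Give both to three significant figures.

Unloaded: 16.2 V; loaded: 15.8 V

Open-circuit: V = 17.7 × 4700/(421 + 4700) = 16.2 V.
With the load, Rb becomes Rb‖R_L = 3401 Ω, so V = 17.7 × 3401/3822 = 15.8 V.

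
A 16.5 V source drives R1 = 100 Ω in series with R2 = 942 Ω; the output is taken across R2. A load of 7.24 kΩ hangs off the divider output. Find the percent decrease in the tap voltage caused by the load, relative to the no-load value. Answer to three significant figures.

1.23 %

The divider's output (Thévenin) resistance is R1‖R2 = 90.40 Ω.
Fractional drop under load = R_th/(R_th + R_L) = 90.40 / (90.40 + 7240) = 0.01233.
So the output falls by 1.23 %.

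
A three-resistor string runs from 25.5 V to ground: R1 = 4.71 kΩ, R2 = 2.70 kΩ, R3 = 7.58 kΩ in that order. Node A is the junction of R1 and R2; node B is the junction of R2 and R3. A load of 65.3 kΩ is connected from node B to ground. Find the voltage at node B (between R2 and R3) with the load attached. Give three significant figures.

V ≈ 12.2 V

At node B, R3 is in parallel with the load: R3‖R_L = 6.792 kΩ.
Below node A the resistance is R2 + (R3‖R_L) = 9.492 kΩ, so V_A = 25.5 × 9.492/14.20 = 17.04 V.
Then V_B = V_A × (R3‖R_L)/(R2 + R3‖R_L) = 17.04 × 6.792/9.492 = 12.2 V.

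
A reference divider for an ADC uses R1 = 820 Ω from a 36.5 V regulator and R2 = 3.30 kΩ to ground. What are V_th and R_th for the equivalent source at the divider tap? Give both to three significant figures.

V_th = 29.2 V, R_th = 657 Ω

V_th is the open-circuit tap voltage: 36.5 × 3300/(820 + 3300) = 29.2 V.
With the supply zeroed, R1 and R2 appear in parallel from the tap: R_th = R1‖R2 = (820 × 3300)/4120 = 657 Ω.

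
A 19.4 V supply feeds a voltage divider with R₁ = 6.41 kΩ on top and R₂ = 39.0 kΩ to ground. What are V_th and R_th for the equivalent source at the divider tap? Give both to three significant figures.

V_th is the open-circuit tap voltage: 19.4 × 39.0/(6.41 + 39.0) = 16.7 V.
With the supply zeroed, R₁ and R₂ appear in parallel from the tap: R_th = R₁‖R₂ = (6.41 × 39.0)/45.41 = 5.51 kΩ.

V_th = 16.7 V, R_th = 5.51 kΩ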